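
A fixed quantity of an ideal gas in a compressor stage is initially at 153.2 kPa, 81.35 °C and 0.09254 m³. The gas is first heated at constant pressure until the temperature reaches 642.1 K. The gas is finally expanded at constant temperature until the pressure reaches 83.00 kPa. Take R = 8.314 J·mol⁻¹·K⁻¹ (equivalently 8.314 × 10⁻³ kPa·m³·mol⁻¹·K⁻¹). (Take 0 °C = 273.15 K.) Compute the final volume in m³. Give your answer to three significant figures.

V₃ ≈ 0.309 m³

Convert: T₁ = 354.5 K.
P constant ⇒ V ∝ T: P₂ = P₁; V₂ = V₁·(T₂/T₁) = 0.1676 m³.
T constant ⇒ Boyle's law P V = const: T₃ = T₂; V₃ = V₂·(P₂/P₃) = 0.3094 m³.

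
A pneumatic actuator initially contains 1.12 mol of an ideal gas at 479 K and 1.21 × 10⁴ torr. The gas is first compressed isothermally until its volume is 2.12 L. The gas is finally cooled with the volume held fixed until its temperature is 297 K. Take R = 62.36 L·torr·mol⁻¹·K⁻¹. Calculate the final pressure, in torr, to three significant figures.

From PV = nRT: V₁ = nRT₁/P₁ = 2.765 L.
Isothermal, so P V is constant: T₂ = T₁; P₂ = P₁·(V₁/V₂) = 1.578e+04 torr.
Isochoric, so P/T is constant: V₃ = V₂; P₃ = P₂·(T₃/T₂) = 9785 torr.

P₃ ≈ 9.78e+03 torr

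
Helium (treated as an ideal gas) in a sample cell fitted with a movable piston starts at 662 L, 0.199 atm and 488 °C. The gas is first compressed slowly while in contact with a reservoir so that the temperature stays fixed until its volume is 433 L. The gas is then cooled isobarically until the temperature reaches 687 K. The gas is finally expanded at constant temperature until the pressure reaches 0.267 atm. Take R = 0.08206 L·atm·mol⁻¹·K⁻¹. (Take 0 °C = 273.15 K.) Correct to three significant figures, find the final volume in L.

V₄ ≈ 445 L

Convert: T₁ = 761.1 K.
T constant ⇒ Boyle's law P V = const: T₂ = T₁; P₂ = P₁·(V₁/V₂) = 0.3042 atm.
P constant ⇒ V ∝ T: P₃ = P₂; V₃ = V₂·(T₃/T₂) = 390.8 L.
Isothermal, so P V is constant: T₄ = T₃; V₄ = V₃·(P₃/P₄) = 445.3 L.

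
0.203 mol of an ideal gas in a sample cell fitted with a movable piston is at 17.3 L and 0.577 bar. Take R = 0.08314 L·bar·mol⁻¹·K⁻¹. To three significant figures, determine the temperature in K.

PV = nRT ⇒ T = PV/(nR) = (0.577 × 17.3) / (0.203 × 0.08314)

T ≈ 591 K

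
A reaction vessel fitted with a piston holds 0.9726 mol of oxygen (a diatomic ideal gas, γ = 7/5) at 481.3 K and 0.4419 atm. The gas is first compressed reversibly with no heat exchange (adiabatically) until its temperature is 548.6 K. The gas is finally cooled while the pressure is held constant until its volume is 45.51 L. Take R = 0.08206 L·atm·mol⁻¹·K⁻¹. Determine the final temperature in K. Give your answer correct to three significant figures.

T₃ ≈ 398 K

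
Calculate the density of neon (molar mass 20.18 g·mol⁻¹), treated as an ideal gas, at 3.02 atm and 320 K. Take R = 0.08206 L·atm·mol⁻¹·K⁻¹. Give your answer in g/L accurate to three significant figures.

ρ ≈ 2.32 g/L

ρ = PM/(RT) = (3.02 × 20.18) / (0.08206 × 320.0)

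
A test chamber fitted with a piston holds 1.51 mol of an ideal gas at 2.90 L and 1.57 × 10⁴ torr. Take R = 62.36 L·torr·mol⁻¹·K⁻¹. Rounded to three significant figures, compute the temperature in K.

T ≈ 484 K

PV = nRT ⇒ T = PV/(nR) = (1.57e+04 × 2.90) / (1.51 × 62.36)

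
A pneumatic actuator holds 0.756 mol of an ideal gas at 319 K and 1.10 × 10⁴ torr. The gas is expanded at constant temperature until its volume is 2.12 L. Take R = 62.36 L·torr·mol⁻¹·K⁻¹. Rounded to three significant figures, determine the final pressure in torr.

From PV = nRT: V₁ = nRT₁/P₁ = 1.367 L.
T constant ⇒ Boyle's law P V = const: T₂ = T₁; P₂ = P₁·(V₁/V₂) = 7094 torr.

P₂ ≈ 7.09e+03 torr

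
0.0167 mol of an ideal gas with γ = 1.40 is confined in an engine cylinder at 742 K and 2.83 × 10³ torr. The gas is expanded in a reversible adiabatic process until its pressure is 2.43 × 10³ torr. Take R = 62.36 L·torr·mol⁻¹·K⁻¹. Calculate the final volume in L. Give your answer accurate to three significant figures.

From PV = nRT: V₁ = nRT₁/P₁ = 0.2730 L.
Reversible adiabatic, γ = 1.40: T₂ = T₁·(P₂/P₁)^((γ−1)/γ) = 710.4 K; V₂ = V₁·(P₁/P₂)^(1/γ) = 0.3044 L.

V₂ ≈ 0.304 L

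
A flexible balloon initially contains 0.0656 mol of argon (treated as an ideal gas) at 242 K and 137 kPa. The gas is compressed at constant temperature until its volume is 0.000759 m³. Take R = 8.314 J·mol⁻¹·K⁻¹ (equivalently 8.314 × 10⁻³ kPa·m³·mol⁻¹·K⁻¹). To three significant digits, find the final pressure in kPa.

P₂ ≈ 174 kPa

From PV = nRT: V₁ = nRT₁/P₁ = 0.0009634 m³.
Isothermal, so P V is constant: T₂ = T₁; P₂ = P₁·(V₁/V₂) = 173.9 kPa.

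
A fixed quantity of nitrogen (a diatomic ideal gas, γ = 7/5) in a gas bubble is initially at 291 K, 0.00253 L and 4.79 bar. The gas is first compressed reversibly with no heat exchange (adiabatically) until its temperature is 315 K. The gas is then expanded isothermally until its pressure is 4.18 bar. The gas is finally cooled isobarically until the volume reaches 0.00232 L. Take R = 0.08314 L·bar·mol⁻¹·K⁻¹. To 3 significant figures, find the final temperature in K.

T₄ ≈ 233 K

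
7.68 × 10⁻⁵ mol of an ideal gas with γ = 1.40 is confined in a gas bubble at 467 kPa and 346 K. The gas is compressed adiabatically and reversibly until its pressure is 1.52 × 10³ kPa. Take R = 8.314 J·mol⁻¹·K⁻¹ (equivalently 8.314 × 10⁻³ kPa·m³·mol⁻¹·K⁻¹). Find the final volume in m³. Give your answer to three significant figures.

From PV = nRT: V₁ = nRT₁/P₁ = 4.731e-07 m³.
Reversible adiabatic, γ = 1.40: T₂ = T₁·(P₂/P₁)^((γ−1)/γ) = 484.7 K; V₂ = V₁·(P₁/P₂)^(1/γ) = 2.036e-07 m³.

V₂ ≈ 2.04e-07 m³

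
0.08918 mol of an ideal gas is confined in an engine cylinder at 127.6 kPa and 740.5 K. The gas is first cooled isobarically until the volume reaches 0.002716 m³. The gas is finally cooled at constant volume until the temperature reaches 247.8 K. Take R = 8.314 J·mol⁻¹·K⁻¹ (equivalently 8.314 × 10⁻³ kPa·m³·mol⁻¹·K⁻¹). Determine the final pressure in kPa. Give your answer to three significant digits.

P₃ ≈ 67.6 kPa

From PV = nRT: V₁ = nRT₁/P₁ = 0.004303 m³.
P constant ⇒ V ∝ T: P₂ = P₁; T₂ = T₁·(V₂/V₁) = 467.4 K.
V constant ⇒ P ∝ T: V₃ = V₂; P₃ = P₂·(T₃/T₂) = 67.65 kPa.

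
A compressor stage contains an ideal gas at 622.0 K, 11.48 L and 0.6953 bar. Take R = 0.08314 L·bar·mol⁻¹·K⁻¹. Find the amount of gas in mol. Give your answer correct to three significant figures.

PV = nRT ⇒ n = PV/(RT) = (0.6953 × 11.48) / (0.08314 × 622.0)

n ≈ 0.154 mol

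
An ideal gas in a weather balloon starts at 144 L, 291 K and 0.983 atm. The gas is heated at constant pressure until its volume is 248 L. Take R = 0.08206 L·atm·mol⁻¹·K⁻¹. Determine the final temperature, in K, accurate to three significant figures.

Isobaric, so V/T is constant: P₂ = P₁; T₂ = T₁·(V₂/V₁) = 501.2 K.

T₂ ≈ 501 K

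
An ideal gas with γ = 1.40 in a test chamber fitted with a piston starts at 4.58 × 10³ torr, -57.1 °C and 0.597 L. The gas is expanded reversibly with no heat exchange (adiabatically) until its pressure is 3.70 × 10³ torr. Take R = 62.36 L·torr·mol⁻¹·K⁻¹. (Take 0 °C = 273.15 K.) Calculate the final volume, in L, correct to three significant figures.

Convert: T₁ = 216.0 K.
Reversible adiabatic, γ = 1.40: T₂ = T₁·(P₂/P₁)^((γ−1)/γ) = 203.3 K; V₂ = V₁·(P₁/P₂)^(1/γ) = 0.6953 L.

V₂ ≈ 0.695 L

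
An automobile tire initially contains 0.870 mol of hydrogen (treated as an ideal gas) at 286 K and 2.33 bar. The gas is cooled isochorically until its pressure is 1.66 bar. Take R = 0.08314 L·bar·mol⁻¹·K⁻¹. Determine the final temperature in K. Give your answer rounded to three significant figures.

T₂ ≈ 204 K

From PV = nRT: V₁ = nRT₁/P₁ = 8.878 L.
Isochoric, so P/T is constant: V₂ = V₁; T₂ = T₁·(P₂/P₁) = 203.8 K.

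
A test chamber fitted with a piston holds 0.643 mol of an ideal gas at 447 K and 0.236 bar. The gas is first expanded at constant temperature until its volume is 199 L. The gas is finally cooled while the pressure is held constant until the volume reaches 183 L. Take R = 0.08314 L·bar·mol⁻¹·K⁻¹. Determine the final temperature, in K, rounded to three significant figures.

From PV = nRT: V₁ = nRT₁/P₁ = 101.3 L.
T constant ⇒ Boyle's law P V = const: T₂ = T₁; P₂ = P₁·(V₁/V₂) = 0.1201 bar.
P constant ⇒ V ∝ T: P₃ = P₂; T₃ = T₂·(V₃/V₂) = 411.1 K.

T₃ ≈ 411 K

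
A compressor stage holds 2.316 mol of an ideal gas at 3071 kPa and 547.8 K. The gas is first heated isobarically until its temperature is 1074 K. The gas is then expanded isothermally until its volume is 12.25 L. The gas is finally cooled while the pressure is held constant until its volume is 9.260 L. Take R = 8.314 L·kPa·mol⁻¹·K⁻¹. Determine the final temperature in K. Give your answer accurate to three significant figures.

T₄ ≈ 812 K

From PV = nRT: V₁ = nRT₁/P₁ = 3.435 L.
P constant ⇒ V ∝ T: P₂ = P₁; V₂ = V₁·(T₂/T₁) = 6.734 L.
T constant ⇒ Boyle's law P V = const: T₃ = T₂; P₃ = P₂·(V₂/V₃) = 1688 kPa.
P constant ⇒ V ∝ T: P₄ = P₃; T₄ = T₃·(V₄/V₃) = 811.9 K.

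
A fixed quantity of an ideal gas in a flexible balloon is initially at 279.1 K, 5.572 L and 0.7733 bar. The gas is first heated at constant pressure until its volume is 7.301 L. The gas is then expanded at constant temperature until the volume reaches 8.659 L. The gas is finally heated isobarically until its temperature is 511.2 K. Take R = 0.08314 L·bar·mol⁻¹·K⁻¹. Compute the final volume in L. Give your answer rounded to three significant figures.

Isobaric, so V/T is constant: P₂ = P₁; T₂ = T₁·(V₂/V₁) = 365.7 K.
Isothermal, so P V is constant: T₃ = T₂; P₃ = P₂·(V₂/V₃) = 0.6520 bar.
P constant ⇒ V ∝ T: P₄ = P₃; V₄ = V₃·(T₄/T₃) = 12.10 L.

V₄ ≈ 12.1 L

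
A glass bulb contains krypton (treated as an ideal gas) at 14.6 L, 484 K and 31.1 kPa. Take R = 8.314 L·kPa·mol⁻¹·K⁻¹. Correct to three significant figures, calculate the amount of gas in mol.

PV = nRT ⇒ n = PV/(RT) = (31.1 × 14.6) / (8.314 × 484)

n ≈ 0.113 mol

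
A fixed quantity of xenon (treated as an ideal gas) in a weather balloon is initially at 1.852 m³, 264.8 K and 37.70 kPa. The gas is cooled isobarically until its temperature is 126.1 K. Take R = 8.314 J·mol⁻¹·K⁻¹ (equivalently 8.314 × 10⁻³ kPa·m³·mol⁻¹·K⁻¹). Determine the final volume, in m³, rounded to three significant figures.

V₂ ≈ 0.882 m³

P constant ⇒ V ∝ T: P₂ = P₁; V₂ = V₁·(T₂/T₁) = 0.8819 m³.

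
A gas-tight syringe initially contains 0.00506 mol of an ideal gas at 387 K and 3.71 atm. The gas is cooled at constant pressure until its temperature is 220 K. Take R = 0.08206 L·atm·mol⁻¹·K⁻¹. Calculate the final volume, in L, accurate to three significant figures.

V₂ ≈ 0.0246 L

From PV = nRT: V₁ = nRT₁/P₁ = 0.04331 L.
P constant ⇒ V ∝ T: P₂ = P₁; V₂ = V₁·(T₂/T₁) = 0.02462 L.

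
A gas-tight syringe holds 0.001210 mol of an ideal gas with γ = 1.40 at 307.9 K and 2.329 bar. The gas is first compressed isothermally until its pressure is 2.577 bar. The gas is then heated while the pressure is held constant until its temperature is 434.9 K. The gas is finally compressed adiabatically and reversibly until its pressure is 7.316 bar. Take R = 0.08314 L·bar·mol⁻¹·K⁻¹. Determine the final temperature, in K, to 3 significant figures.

T₄ ≈ 586 K

From PV = nRT: V₁ = nRT₁/P₁ = 0.01330 L.
T constant ⇒ Boyle's law P V = const: T₂ = T₁; V₂ = V₁·(P₁/P₂) = 0.01202 L.
P constant ⇒ V ∝ T: P₃ = P₂; V₃ = V₂·(T₃/T₂) = 0.01698 L.
Adiabatic (γ = 1.40), T V^(γ−1) and P V^γ constant: T₄ = T₃·(P₄/P₃)^((γ−1)/γ) = 586.0 K; V₄ = V₃·(P₃/P₄)^(1/γ) = 0.008057 L.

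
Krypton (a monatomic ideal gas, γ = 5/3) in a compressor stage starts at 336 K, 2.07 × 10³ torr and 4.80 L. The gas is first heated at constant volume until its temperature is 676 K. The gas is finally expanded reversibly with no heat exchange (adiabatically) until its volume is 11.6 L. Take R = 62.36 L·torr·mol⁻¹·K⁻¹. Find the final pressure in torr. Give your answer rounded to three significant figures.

Isochoric, so P/T is constant: V₂ = V₁; P₂ = P₁·(T₂/T₁) = 4165 torr.
Reversible adiabatic, γ = 5/3: T₃ = T₂·(V₂/V₃)^(γ−1) = 375.4 K; P₃ = P₂·(V₂/V₃)^γ = 956.9 torr.

P₃ ≈ 957 torr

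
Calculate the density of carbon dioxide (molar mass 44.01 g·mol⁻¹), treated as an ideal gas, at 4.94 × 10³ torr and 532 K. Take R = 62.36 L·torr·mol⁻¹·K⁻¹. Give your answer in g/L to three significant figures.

ρ ≈ 6.55 g/L

ρ = PM/(RT) = (4.94e+03 × 44.01) / (62.36 × 532.0)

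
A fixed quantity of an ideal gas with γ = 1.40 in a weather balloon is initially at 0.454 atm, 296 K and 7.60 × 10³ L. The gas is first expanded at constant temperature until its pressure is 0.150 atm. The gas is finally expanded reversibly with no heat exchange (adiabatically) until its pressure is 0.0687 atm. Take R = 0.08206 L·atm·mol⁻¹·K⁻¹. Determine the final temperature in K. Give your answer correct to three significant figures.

T₃ ≈ 237 K

Isothermal, so P V is constant: T₂ = T₁; V₂ = V₁·(P₁/P₂) = 2.300e+04 L.
Adiabatic (γ = 1.40), T V^(γ−1) and P V^γ constant: T₃ = T₂·(P₃/P₂)^((γ−1)/γ) = 236.8 K; V₃ = V₂·(P₂/P₃)^(1/γ) = 4.018e+04 L.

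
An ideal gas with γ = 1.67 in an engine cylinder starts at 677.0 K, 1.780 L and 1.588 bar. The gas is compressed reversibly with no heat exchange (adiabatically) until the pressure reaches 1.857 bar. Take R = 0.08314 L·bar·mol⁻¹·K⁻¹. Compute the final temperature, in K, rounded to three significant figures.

Adiabatic (γ = 1.67), T V^(γ−1) and P V^γ constant: T₂ = T₁·(P₂/P₁)^((γ−1)/γ) = 720.9 K; V₂ = V₁·(P₁/P₂)^(1/γ) = 1.621 L.

T₂ ≈ 721 K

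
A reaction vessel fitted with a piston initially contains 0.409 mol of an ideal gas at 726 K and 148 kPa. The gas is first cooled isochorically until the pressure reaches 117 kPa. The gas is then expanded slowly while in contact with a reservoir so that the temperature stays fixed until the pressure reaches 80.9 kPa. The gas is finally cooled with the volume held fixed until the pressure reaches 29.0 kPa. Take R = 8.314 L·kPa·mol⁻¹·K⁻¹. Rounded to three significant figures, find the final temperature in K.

T₄ ≈ 206 K

From PV = nRT: V₁ = nRT₁/P₁ = 16.68 L.
V constant ⇒ P ∝ T: V₂ = V₁; T₂ = T₁·(P₂/P₁) = 573.9 K.
Isothermal, so P V is constant: T₃ = T₂; V₃ = V₂·(P₂/P₃) = 24.12 L.
V constant ⇒ P ∝ T: V₄ = V₃; T₄ = T₃·(P₄/P₃) = 205.7 K.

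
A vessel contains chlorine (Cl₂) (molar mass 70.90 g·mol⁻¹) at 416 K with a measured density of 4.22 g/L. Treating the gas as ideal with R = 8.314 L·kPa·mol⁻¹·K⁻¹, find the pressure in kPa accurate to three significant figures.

P ≈ 206 kPa

ρ = PM/(RT) ⇒ P = ρRT/M = (4.22 × 8.314 × 416.0) / 70.90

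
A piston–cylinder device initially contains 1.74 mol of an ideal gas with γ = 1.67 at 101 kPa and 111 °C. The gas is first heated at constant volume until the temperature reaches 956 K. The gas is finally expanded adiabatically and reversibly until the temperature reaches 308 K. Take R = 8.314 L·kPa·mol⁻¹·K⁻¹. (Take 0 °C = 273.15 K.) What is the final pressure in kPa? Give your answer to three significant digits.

Convert: T₁ = 384.1 K.
From PV = nRT: V₁ = nRT₁/P₁ = 55.02 L.
Isochoric, so P/T is constant: V₂ = V₁; P₂ = P₁·(T₂/T₁) = 251.3 kPa.
Adiabatic (γ = 1.67), T V^(γ−1) and P V^γ constant: P₃ = P₂·(T₃/T₂)^(γ/(γ−1)) = 14.93 kPa; V₃ = V₂·(T₂/T₃)^(1/(γ−1)) = 298.4 L.

P₃ ≈ 14.9 kPa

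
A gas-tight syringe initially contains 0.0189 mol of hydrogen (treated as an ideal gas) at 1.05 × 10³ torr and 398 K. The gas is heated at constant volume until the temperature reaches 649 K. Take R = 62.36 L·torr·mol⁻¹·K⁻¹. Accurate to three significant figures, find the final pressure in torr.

P₂ ≈ 1.71e+03 torr

From PV = nRT: V₁ = nRT₁/P₁ = 0.4467 L.
Isochoric, so P/T is constant: V₂ = V₁; P₂ = P₁·(T₂/T₁) = 1712 torr.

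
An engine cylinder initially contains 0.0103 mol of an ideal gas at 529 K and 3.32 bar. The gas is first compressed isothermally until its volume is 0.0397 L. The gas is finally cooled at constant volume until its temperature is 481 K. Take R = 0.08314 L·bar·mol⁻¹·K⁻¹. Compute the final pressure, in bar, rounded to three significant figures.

From PV = nRT: V₁ = nRT₁/P₁ = 0.1364 L.
T constant ⇒ Boyle's law P V = const: T₂ = T₁; P₂ = P₁·(V₁/V₂) = 11.41 bar.
V constant ⇒ P ∝ T: V₃ = V₂; P₃ = P₂·(T₃/T₂) = 10.38 bar.

P₃ ≈ 10.4 bar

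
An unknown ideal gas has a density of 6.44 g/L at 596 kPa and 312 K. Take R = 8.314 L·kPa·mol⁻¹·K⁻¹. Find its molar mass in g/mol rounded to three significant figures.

ρ = PM/(RT) ⇒ M = ρRT/P = (6.44 × 8.314 × 312.0) / 596

M ≈ 28.0 g/mol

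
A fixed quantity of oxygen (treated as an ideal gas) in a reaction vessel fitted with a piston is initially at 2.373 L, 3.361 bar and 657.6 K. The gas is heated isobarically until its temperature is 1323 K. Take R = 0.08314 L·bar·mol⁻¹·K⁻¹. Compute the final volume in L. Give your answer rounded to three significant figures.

P constant ⇒ V ∝ T: P₂ = P₁; V₂ = V₁·(T₂/T₁) = 4.774 L.

V₂ ≈ 4.77 L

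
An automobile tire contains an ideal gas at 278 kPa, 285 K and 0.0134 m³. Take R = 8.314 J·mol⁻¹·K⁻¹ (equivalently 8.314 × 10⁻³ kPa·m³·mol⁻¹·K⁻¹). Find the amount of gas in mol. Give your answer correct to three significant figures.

PV = nRT ⇒ n = PV/(RT) = (278 × 0.0134) / (8.314 × 10⁻³ × 285)

n ≈ 1.57 mol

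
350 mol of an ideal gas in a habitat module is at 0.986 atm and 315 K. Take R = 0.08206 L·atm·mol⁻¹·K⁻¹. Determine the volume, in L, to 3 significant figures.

V ≈ 9.18e+03 L

PV = nRT ⇒ V = nRT/P = (350 × 0.08206 × 315) / 0.986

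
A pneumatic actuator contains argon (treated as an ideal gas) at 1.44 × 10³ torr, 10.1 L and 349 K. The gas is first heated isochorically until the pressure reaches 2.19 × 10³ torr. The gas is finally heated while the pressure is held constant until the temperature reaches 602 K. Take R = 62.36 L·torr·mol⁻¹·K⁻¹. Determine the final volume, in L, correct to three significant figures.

Isochoric, so P/T is constant: V₂ = V₁; T₂ = T₁·(P₂/P₁) = 530.8 K.
Isobaric, so V/T is constant: P₃ = P₂; V₃ = V₂·(T₃/T₂) = 11.46 L.

V₃ ≈ 11.5 L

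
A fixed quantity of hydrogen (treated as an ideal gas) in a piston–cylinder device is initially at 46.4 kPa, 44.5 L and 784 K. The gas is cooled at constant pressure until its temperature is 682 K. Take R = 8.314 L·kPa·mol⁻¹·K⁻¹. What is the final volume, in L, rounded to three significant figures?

V₂ ≈ 38.7 L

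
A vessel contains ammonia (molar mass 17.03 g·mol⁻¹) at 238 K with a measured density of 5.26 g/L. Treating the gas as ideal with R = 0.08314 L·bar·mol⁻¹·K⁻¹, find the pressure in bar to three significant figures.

P ≈ 6.11 bar

ρ = PM/(RT) ⇒ P = ρRT/M = (5.26 × 0.08314 × 238.0) / 17.03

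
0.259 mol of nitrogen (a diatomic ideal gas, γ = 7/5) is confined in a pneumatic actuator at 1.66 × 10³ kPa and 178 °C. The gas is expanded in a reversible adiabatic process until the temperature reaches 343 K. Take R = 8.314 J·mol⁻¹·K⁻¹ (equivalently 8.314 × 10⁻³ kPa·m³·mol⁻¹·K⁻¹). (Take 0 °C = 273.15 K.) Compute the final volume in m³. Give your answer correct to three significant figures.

V₂ ≈ 0.00116 m³

Convert: T₁ = 451.1 K.
From PV = nRT: V₁ = nRT₁/P₁ = 0.0005852 m³.
Reversible adiabatic, γ = 7/5: P₂ = P₁·(T₂/T₁)^(γ/(γ−1)) = 636.1 kPa; V₂ = V₁·(T₁/T₂)^(1/(γ−1)) = 0.001161 m³.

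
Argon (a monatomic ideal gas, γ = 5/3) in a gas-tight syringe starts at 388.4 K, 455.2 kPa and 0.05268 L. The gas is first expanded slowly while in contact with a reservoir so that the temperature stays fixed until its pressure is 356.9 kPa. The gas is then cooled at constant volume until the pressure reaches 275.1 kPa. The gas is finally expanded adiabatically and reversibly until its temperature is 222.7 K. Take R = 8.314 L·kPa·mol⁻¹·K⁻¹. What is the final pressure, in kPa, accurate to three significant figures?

P₄ ≈ 131 kPa

T constant ⇒ Boyle's law P V = const: T₂ = T₁; V₂ = V₁·(P₁/P₂) = 0.06719 L.
V constant ⇒ P ∝ T: V₃ = V₂; T₃ = T₂·(P₃/P₂) = 299.4 K.
Reversible adiabatic, γ = 5/3: P₄ = P₃·(T₄/T₃)^(γ/(γ−1)) = 131.3 kPa; V₄ = V₃·(T₃/T₄)^(1/(γ−1)) = 0.1047 L.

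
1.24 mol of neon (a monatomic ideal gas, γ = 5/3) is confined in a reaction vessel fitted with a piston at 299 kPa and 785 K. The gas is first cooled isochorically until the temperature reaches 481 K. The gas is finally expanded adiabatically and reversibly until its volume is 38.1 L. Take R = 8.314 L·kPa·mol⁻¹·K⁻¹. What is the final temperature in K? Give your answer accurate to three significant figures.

From PV = nRT: V₁ = nRT₁/P₁ = 27.07 L.
Isochoric, so P/T is constant: V₂ = V₁; P₂ = P₁·(T₂/T₁) = 183.2 kPa.
Reversible adiabatic, γ = 5/3: T₃ = T₂·(V₂/V₃)^(γ−1) = 383.0 K; P₃ = P₂·(V₂/V₃)^γ = 103.6 kPa.

T₃ ≈ 383 K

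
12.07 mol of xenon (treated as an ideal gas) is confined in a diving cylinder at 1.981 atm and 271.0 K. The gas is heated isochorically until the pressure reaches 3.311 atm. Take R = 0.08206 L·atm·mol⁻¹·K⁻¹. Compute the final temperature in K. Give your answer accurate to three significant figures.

T₂ ≈ 453 K

From PV = nRT: V₁ = nRT₁/P₁ = 135.5 L.
V constant ⇒ P ∝ T: V₂ = V₁; T₂ = T₁·(P₂/P₁) = 452.9 K.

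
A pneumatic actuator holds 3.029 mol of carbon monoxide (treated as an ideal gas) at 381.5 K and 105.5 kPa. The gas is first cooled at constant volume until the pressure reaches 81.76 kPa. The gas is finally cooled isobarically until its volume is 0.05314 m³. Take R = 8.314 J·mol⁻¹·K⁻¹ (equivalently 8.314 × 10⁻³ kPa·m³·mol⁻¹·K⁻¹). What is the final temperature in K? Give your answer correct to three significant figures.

T₃ ≈ 173 K

From PV = nRT: V₁ = nRT₁/P₁ = 0.09106 m³.
V constant ⇒ P ∝ T: V₂ = V₁; T₂ = T₁·(P₂/P₁) = 295.7 K.
P constant ⇒ V ∝ T: P₃ = P₂; T₃ = T₂·(V₃/V₂) = 172.5 K.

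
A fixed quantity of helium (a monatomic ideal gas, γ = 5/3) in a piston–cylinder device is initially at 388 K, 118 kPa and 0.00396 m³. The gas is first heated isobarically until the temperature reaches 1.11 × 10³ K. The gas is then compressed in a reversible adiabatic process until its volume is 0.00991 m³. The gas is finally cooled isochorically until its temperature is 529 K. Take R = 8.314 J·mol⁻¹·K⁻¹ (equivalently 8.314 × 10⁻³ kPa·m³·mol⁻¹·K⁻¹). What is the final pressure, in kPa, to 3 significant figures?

P₄ ≈ 64.3 kPa

Isobaric, so V/T is constant: P₂ = P₁; V₂ = V₁·(T₂/T₁) = 0.01133 m³.
Reversible adiabatic, γ = 5/3: T₃ = T₂·(V₂/V₃)^(γ−1) = 1214 K; P₃ = P₂·(V₂/V₃)^γ = 147.5 kPa.
V constant ⇒ P ∝ T: V₄ = V₃; P₄ = P₃·(T₄/T₃) = 64.29 kPa.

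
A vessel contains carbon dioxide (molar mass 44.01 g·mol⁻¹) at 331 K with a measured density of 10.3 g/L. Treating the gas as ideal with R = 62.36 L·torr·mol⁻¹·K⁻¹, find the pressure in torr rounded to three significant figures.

ρ = PM/(RT) ⇒ P = ρRT/M = (10.3 × 62.36 × 331.0) / 44.01

P ≈ 4.83e+03 torr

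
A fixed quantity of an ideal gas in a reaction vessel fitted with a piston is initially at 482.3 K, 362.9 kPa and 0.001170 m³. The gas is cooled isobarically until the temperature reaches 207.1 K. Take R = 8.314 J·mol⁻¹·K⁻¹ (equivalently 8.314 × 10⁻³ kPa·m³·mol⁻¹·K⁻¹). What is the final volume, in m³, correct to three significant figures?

Isobaric, so V/T is constant: P₂ = P₁; V₂ = V₁·(T₂/T₁) = 0.0005024 m³.

V₂ ≈ 0.000502 m³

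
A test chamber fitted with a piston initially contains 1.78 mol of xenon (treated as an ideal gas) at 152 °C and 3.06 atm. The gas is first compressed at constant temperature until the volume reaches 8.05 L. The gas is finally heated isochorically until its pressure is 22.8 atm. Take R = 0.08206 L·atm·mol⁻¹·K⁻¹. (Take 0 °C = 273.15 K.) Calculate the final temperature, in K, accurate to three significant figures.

Convert: T₁ = 425.1 K.
From PV = nRT: V₁ = nRT₁/P₁ = 20.29 L.
Isothermal, so P V is constant: T₂ = T₁; P₂ = P₁·(V₁/V₂) = 7.714 atm.
V constant ⇒ P ∝ T: V₃ = V₂; T₃ = T₂·(P₃/P₂) = 1257 K.

T₃ ≈ 1.26e+03 K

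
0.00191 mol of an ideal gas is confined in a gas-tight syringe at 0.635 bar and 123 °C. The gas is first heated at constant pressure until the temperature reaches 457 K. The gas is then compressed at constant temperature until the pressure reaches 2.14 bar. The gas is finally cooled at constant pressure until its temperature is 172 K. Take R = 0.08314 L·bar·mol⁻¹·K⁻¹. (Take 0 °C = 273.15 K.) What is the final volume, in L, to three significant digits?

V₄ ≈ 0.0128 L

Convert: T₁ = 396.1 K.
From PV = nRT: V₁ = nRT₁/P₁ = 0.09907 L.
Isobaric, so V/T is constant: P₂ = P₁; V₂ = V₁·(T₂/T₁) = 0.1143 L.
Isothermal, so P V is constant: T₃ = T₂; V₃ = V₂·(P₂/P₃) = 0.03391 L.
P constant ⇒ V ∝ T: P₄ = P₃; V₄ = V₃·(T₄/T₃) = 0.01276 L.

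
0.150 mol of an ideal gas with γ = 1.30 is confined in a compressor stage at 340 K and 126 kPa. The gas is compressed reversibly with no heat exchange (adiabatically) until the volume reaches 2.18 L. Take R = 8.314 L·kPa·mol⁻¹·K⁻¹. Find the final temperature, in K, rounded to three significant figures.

T₂ ≈ 387 K

From PV = nRT: V₁ = nRT₁/P₁ = 3.365 L.
Reversible adiabatic, γ = 1.30: T₂ = T₁·(V₁/V₂)^(γ−1) = 387.3 K; P₂ = P₁·(V₁/V₂)^γ = 221.6 kPa.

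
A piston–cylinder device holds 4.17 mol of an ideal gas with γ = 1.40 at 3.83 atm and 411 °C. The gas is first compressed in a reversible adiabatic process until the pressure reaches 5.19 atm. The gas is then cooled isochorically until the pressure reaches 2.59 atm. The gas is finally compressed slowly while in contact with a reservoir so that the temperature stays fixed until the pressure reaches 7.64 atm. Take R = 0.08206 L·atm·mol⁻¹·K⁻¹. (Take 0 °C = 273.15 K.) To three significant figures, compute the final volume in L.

Convert: T₁ = 684.1 K.
From PV = nRT: V₁ = nRT₁/P₁ = 61.13 L.
Reversible adiabatic, γ = 1.40: T₂ = T₁·(P₂/P₁)^((γ−1)/γ) = 746.2 K; V₂ = V₁·(P₁/P₂)^(1/γ) = 49.20 L.
V constant ⇒ P ∝ T: V₃ = V₂; T₃ = T₂·(P₃/P₂) = 372.4 K.
T constant ⇒ Boyle's law P V = const: T₄ = T₃; V₄ = V₃·(P₃/P₄) = 16.68 L.

V₄ ≈ 16.7 L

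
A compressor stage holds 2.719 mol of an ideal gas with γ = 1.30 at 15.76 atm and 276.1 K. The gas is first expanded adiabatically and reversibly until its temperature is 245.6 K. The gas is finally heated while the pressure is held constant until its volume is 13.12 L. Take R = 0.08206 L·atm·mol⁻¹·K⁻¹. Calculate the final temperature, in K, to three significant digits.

From PV = nRT: V₁ = nRT₁/P₁ = 3.909 L.
Adiabatic (γ = 1.30), T V^(γ−1) and P V^γ constant: P₂ = P₁·(T₂/T₁)^(γ/(γ−1)) = 9.490 atm; V₂ = V₁·(T₁/T₂)^(1/(γ−1)) = 5.774 L.
Isobaric, so V/T is constant: P₃ = P₂; T₃ = T₂·(V₃/V₂) = 558.0 K.

T₃ ≈ 558 K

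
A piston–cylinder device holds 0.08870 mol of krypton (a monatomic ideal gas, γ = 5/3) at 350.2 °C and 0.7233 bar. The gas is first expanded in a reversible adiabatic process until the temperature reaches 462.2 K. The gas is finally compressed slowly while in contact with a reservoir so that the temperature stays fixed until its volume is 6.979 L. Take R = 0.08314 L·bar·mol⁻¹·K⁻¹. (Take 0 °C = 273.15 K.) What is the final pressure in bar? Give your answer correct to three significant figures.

P₃ ≈ 0.488 bar

Convert: T₁ = 623.3 K.
From PV = nRT: V₁ = nRT₁/P₁ = 6.355 L.
Reversible adiabatic, γ = 5/3: P₂ = P₁·(T₂/T₁)^(γ/(γ−1)) = 0.3424 bar; V₂ = V₁·(T₁/T₂)^(1/(γ−1)) = 9.954 L.
T constant ⇒ Boyle's law P V = const: T₃ = T₂; P₃ = P₂·(V₂/V₃) = 0.4884 bar.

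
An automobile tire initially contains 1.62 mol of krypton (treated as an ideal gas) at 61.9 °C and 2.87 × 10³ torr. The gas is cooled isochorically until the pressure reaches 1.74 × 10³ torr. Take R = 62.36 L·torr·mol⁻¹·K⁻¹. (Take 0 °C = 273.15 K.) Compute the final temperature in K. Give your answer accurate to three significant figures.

T₂ ≈ 203 K

Convert: T₁ = 335.0 K.
From PV = nRT: V₁ = nRT₁/P₁ = 11.79 L.
Isochoric, so P/T is constant: V₂ = V₁; T₂ = T₁·(P₂/P₁) = 203.1 K.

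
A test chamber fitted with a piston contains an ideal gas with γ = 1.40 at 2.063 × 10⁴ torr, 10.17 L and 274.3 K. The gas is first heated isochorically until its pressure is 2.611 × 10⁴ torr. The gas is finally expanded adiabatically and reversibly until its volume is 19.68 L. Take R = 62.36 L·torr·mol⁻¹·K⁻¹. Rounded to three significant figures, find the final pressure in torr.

V constant ⇒ P ∝ T: V₂ = V₁; T₂ = T₁·(P₂/P₁) = 347.2 K.
Adiabatic (γ = 1.40), T V^(γ−1) and P V^γ constant: T₃ = T₂·(V₂/V₃)^(γ−1) = 266.6 K; P₃ = P₂·(V₂/V₃)^γ = 1.036e+04 torr.

P₃ ≈ 1.04e+04 torr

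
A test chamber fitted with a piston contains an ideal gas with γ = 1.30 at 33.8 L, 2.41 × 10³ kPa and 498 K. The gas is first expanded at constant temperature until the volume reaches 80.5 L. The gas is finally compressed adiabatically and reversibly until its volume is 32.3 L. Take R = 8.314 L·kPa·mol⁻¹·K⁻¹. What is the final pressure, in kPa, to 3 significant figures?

P₃ ≈ 3.32e+03 kPa

T constant ⇒ Boyle's law P V = const: T₂ = T₁; P₂ = P₁·(V₁/V₂) = 1012 kPa.
Reversible adiabatic, γ = 1.30: T₃ = T₂·(V₂/V₃)^(γ−1) = 654.9 K; P₃ = P₂·(V₂/V₃)^γ = 3317 kPa.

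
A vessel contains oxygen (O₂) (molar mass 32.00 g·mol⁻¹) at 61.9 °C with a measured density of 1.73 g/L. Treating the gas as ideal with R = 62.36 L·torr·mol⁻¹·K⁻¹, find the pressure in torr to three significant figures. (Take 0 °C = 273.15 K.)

ρ = PM/(RT) ⇒ P = ρRT/M = (1.73 × 62.36 × 335.0) / 32.00

P ≈ 1.13e+03 torr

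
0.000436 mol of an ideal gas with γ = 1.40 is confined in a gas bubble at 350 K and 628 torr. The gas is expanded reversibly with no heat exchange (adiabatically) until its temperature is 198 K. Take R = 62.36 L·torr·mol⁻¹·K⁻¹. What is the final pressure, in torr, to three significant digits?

From PV = nRT: V₁ = nRT₁/P₁ = 0.01515 L.
Adiabatic (γ = 1.40), T V^(γ−1) and P V^γ constant: P₂ = P₁·(T₂/T₁)^(γ/(γ−1)) = 85.52 torr; V₂ = V₁·(T₁/T₂)^(1/(γ−1)) = 0.06295 L.

P₂ ≈ 85.5 torr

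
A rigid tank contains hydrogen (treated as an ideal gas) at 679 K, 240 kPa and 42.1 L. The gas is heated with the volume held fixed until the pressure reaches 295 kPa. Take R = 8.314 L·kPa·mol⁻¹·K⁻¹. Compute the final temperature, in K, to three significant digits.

T₂ ≈ 835 K

Isochoric, so P/T is constant: V₂ = V₁; T₂ = T₁·(P₂/P₁) = 834.6 K.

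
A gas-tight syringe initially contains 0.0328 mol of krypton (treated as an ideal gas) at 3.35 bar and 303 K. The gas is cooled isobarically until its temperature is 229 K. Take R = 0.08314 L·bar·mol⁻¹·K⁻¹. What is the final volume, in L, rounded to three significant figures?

From PV = nRT: V₁ = nRT₁/P₁ = 0.2467 L.
P constant ⇒ V ∝ T: P₂ = P₁; V₂ = V₁·(T₂/T₁) = 0.1864 L.

V₂ ≈ 0.186 L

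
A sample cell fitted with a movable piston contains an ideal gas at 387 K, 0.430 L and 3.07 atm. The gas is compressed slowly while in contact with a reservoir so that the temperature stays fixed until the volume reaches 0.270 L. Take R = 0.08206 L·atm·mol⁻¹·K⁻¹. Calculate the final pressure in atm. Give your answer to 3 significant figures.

T constant ⇒ Boyle's law P V = const: T₂ = T₁; P₂ = P₁·(V₁/V₂) = 4.889 atm.

P₂ ≈ 4.89 atm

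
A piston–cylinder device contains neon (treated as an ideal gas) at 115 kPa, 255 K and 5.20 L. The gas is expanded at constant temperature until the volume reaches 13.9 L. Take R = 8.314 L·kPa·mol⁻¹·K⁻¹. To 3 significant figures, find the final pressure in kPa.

P₂ ≈ 43.0 kPa

Isothermal, so P V is constant: T₂ = T₁; P₂ = P₁·(V₁/V₂) = 43.02 kPa.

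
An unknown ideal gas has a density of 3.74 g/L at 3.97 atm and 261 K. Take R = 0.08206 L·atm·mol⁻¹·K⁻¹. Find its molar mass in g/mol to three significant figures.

M ≈ 20.2 g/mol

ρ = PM/(RT) ⇒ M = ρRT/P = (3.74 × 0.08206 × 261.0) / 3.97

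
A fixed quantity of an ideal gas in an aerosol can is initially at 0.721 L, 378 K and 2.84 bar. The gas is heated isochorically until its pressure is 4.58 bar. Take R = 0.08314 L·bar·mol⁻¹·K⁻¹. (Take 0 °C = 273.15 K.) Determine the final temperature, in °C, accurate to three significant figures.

V constant ⇒ P ∝ T: V₂ = V₁; T₂ = T₁·(P₂/P₁) = 609.6 K.

T₂ ≈ 336 °C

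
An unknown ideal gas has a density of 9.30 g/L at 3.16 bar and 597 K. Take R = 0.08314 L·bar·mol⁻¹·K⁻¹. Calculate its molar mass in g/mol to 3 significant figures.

ρ = PM/(RT) ⇒ M = ρRT/P = (9.30 × 0.08314 × 597.0) / 3.16

M ≈ 146 g/mol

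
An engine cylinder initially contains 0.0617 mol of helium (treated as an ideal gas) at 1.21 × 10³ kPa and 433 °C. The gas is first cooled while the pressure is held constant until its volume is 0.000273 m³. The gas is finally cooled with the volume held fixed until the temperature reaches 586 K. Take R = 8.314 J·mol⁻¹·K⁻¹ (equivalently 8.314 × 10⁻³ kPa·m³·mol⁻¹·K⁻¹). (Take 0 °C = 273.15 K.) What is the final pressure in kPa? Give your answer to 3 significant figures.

P₃ ≈ 1.10e+03 kPa

Convert: T₁ = 706.1 K.
From PV = nRT: V₁ = nRT₁/P₁ = 0.0002994 m³.
P constant ⇒ V ∝ T: P₂ = P₁; T₂ = T₁·(V₂/V₁) = 644.0 K.
Isochoric, so P/T is constant: V₃ = V₂; P₃ = P₂·(T₃/T₂) = 1101 kPa.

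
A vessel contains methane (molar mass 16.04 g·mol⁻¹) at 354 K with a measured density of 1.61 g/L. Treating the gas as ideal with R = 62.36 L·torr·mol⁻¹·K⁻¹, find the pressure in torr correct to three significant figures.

P ≈ 2.22e+03 torr

ρ = PM/(RT) ⇒ P = ρRT/M = (1.61 × 62.36 × 354.0) / 16.04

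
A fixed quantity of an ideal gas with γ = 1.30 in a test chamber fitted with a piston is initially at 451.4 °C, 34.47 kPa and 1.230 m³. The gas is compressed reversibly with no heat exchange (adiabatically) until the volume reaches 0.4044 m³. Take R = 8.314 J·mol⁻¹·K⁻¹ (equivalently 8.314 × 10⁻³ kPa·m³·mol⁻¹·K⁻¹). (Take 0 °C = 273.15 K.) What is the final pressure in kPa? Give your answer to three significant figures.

Convert: T₁ = 724.5 K.
Adiabatic (γ = 1.30), T V^(γ−1) and P V^γ constant: T₂ = T₁·(V₁/V₂)^(γ−1) = 1012 K; P₂ = P₁·(V₁/V₂)^γ = 146.4 kPa.

P₂ ≈ 146 kPa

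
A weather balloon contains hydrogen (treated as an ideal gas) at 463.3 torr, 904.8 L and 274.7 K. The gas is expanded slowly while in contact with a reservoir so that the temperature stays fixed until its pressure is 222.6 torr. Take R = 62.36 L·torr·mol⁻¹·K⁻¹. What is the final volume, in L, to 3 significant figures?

Isothermal, so P V is constant: T₂ = T₁; V₂ = V₁·(P₁/P₂) = 1883 L.

V₂ ≈ 1.88e+03 L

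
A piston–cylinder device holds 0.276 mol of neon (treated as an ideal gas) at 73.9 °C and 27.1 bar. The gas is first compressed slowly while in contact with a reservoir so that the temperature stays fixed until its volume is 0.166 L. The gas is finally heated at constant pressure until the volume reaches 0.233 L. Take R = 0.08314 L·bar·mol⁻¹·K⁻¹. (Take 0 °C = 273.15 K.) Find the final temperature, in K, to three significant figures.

Convert: T₁ = 347.0 K.
From PV = nRT: V₁ = nRT₁/P₁ = 0.2939 L.
T constant ⇒ Boyle's law P V = const: T₂ = T₁; P₂ = P₁·(V₁/V₂) = 47.97 bar.
Isobaric, so V/T is constant: P₃ = P₂; T₃ = T₂·(V₃/V₂) = 487.1 K.

T₃ ≈ 487 K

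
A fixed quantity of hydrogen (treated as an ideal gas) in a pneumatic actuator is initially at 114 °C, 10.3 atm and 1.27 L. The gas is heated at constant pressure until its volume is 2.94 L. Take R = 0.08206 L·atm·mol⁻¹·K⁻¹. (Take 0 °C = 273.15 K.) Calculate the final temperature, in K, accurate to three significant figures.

Convert: T₁ = 387.1 K.
Isobaric, so V/T is constant: P₂ = P₁; T₂ = T₁·(V₂/V₁) = 896.2 K.

T₂ ≈ 896 K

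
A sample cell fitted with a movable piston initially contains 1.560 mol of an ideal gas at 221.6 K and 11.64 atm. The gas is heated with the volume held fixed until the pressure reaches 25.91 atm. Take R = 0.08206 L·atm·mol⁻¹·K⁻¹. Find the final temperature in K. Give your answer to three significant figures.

T₂ ≈ 493 K

From PV = nRT: V₁ = nRT₁/P₁ = 2.437 L.
Isochoric, so P/T is constant: V₂ = V₁; T₂ = T₁·(P₂/P₁) = 493.3 K.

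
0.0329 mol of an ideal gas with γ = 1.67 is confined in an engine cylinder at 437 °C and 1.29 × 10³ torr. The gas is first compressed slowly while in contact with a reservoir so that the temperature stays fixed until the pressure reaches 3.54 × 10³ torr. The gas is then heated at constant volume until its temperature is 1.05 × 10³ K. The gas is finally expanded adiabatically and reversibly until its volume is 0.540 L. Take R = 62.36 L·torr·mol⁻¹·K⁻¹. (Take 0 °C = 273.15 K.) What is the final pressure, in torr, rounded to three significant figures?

P₄ ≈ 3.33e+03 torr

Convert: T₁ = 710.1 K.
From PV = nRT: V₁ = nRT₁/P₁ = 1.129 L.
Isothermal, so P V is constant: T₂ = T₁; V₂ = V₁·(P₁/P₂) = 0.4116 L.
V constant ⇒ P ∝ T: V₃ = V₂; P₃ = P₂·(T₃/T₂) = 5234 torr.
Reversible adiabatic, γ = 1.67: T₄ = T₃·(V₃/V₄)^(γ−1) = 875.3 K; P₄ = P₃·(V₃/V₄)^γ = 3326 torr.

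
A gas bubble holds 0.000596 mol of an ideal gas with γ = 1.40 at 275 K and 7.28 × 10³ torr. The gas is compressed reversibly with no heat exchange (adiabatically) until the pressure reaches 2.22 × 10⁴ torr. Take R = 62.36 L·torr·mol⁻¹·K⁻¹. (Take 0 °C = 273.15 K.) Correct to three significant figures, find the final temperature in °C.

T₂ ≈ 105 °C

From PV = nRT: V₁ = nRT₁/P₁ = 0.001404 L.
Reversible adiabatic, γ = 1.40: T₂ = T₁·(P₂/P₁)^((γ−1)/γ) = 378.2 K; V₂ = V₁·(P₁/P₂)^(1/γ) = 0.0006331 L.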